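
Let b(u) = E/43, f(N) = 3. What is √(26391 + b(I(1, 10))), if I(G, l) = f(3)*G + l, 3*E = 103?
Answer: √439185918/129 ≈ 162.46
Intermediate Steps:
E = 103/3 (E = (⅓)*103 = 103/3 ≈ 34.333)
I(G, l) = l + 3*G (I(G, l) = 3*G + l = l + 3*G)
b(u) = 103/129 (b(u) = (103/3)/43 = (103/3)*(1/43) = 103/129)
√(26391 + b(I(1, 10))) = √(26391 + 103/129) = √(3404542/129) = √439185918/129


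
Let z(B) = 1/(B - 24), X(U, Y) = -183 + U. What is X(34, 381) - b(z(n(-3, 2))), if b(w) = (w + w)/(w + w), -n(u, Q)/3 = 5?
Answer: -150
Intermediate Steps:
n(u, Q) = -15 (n(u, Q) = -3*5 = -15)
z(B) = 1/(-24 + B)
b(w) = 1 (b(w) = (2*w)/((2*w)) = (2*w)*(1/(2*w)) = 1)
X(34, 381) - b(z(n(-3, 2))) = (-183 + 34) - 1*1 = -149 - 1 = -150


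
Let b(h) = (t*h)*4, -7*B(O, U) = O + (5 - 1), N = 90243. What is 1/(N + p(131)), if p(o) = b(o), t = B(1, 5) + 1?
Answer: 7/632749 ≈ 1.1063e-5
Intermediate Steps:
B(O, U) = -4/7 - O/7 (B(O, U) = -(O + (5 - 1))/7 = -(O + 4)/7 = -(4 + O)/7 = -4/7 - O/7)
t = 2/7 (t = (-4/7 - ⅐*1) + 1 = (-4/7 - ⅐) + 1 = -5/7 + 1 = 2/7 ≈ 0.28571)
b(h) = 8*h/7 (b(h) = (2*h/7)*4 = 8*h/7)
p(o) = 8*o/7
1/(N + p(131)) = 1/(90243 + (8/7)*131) = 1/(90243 + 1048/7) = 1/(632749/7) = 7/632749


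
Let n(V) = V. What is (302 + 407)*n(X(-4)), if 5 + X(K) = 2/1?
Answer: -2127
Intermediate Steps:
X(K) = -3 (X(K) = -5 + 2/1 = -5 + 2*1 = -5 + 2 = -3)
(302 + 407)*n(X(-4)) = (302 + 407)*(-3) = 709*(-3) = -2127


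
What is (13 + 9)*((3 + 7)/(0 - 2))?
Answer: -110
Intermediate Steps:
(13 + 9)*((3 + 7)/(0 - 2)) = 22*(10/(-2)) = 22*(10*(-½)) = 22*(-5) = -110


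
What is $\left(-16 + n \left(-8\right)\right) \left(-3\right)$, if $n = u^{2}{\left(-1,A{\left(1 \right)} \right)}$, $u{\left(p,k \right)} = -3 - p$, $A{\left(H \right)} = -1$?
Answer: $144$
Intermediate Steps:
$n = 4$ ($n = \left(-3 - -1\right)^{2} = \left(-3 + 1\right)^{2} = \left(-2\right)^{2} = 4$)
$\left(-16 + n \left(-8\right)\right) \left(-3\right) = \left(-16 + 4 \left(-8\right)\right) \left(-3\right) = \left(-16 - 32\right) \left(-3\right) = \left(-48\right) \left(-3\right) = 144$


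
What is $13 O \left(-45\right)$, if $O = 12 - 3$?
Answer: $-5265$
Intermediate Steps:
$O = 9$
$13 O \left(-45\right) = 13 \cdot 9 \left(-45\right) = 117 \left(-45\right) = -5265$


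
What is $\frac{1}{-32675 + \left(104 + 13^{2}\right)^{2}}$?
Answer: $\frac{1}{41854} \approx 2.3893 \cdot 10^{-5}$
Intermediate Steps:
$\frac{1}{-32675 + \left(104 + 13^{2}\right)^{2}} = \frac{1}{-32675 + \left(104 + 169\right)^{2}} = \frac{1}{-32675 + 273^{2}} = \frac{1}{-32675 + 74529} = \frac{1}{41854}$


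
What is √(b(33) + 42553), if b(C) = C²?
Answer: √43642 ≈ 208.91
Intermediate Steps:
√(b(33) + 42553) = √(33² + 42553) = √(1089 + 42553) = √43642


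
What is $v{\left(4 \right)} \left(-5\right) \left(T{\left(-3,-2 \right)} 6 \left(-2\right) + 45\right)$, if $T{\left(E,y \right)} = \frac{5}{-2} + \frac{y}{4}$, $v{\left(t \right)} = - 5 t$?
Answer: $8100$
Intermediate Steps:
$T{\left(E,y \right)} = - \frac{5}{2} + \frac{y}{4}$ ($T{\left(E,y \right)} = 5 \left(- \frac{1}{2}\right) + y \frac{1}{4} = - \frac{5}{2} + \frac{y}{4}$)
$v{\left(4 \right)} \left(-5\right) \left(T{\left(-3,-2 \right)} 6 \left(-2\right) + 45\right) = \left(-5\right) 4 \left(-5\right) \left(\left(- \frac{5}{2} + \frac{1}{4} \left(-2\right)\right) 6 \left(-2\right) + 45\right) = \left(-20\right) \left(-5\right) \left(\left(- \frac{5}{2} - \frac{1}{2}\right) 6 \left(-2\right) + 45\right) = 100 \left(\left(-3\right) 6 \left(-2\right) + 45\right) = 100 \left(\left(-18\right) \left(-2\right) + 45\right) = 100 \left(36 + 45\right) = 100 \cdot 81 = 8100$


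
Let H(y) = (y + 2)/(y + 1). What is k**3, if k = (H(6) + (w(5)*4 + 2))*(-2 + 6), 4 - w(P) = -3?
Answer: 663054848/343 ≈ 1.9331e+6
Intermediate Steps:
w(P) = 7 (w(P) = 4 - 1*(-3) = 4 + 3 = 7)
H(y) = (2 + y)/(1 + y)
k = 872/7 (k = ((2 + 6)/(1 + 6) + (7*4 + 2))*(-2 + 6) = (8/7 + (28 + 2))*4 = ((1/7)*8 + 30)*4 = (8/7 + 30)*4 = (218/7)*4 = 872/7 ≈ 124.57)
k**3 = (872/7)**3 = 663054848/343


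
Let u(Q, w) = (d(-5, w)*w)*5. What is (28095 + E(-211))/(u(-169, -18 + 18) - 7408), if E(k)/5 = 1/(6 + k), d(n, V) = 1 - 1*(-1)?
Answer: -575947/151864 ≈ -3.7925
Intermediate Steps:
d(n, V) = 2 (d(n, V) = 1 + 1 = 2)
E(k) = 5/(6 + k)
u(Q, w) = 10*w (u(Q, w) = (2*w)*5 = 10*w)
(28095 + E(-211))/(u(-169, -18 + 18) - 7408) = (28095 + 5/(6 - 211))/(10*(-18 + 18) - 7408) = (28095 + 5/(-205))/(10*0 - 7408) = (28095 + 5*(-1/205))/(0 - 7408) = (28095 - 1/41)/(-7408) = (1151894/41)*(-1/7408) = -575947/151864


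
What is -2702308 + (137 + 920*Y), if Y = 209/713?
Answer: -83758941/31 ≈ -2.7019e+6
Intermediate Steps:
Y = 209/713 (Y = 209*(1/713) = 209/713 ≈ 0.29313)
-2702308 + (137 + 920*Y) = -2702308 + (137 + 920*(209/713)) = -2702308 + (137 + 8360/31) = -2702308 + 12607/31 = -83758941/31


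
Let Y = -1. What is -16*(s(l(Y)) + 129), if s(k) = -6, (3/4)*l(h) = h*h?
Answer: -1968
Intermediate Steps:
l(h) = 4*h²/3 (l(h) = 4*(h*h)/3 = 4*h²/3)
-16*(s(l(Y)) + 129) = -16*(-6 + 129) = -16*123 = -1968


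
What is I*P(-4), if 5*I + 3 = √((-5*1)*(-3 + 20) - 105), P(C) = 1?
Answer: -⅗ + I*√190/5 ≈ -0.6 + 2.7568*I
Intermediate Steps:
I = -⅗ + I*√190/5 (I = -⅗ + √((-5*1)*(-3 + 20) - 105)/5 = -⅗ + √(-5*17 - 105)/5 = -⅗ + √(-85 - 105)/5 = -⅗ + √(-190)/5 = -⅗ + (I*√190)/5 = -⅗ + I*√190/5 ≈ -0.6 + 2.7568*I)
I*P(-4) = (-⅗ + I*√190/5)*1 = -⅗ + I*√190/5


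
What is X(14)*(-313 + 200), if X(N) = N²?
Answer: -22148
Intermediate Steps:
X(14)*(-313 + 200) = 14²*(-313 + 200) = 196*(-113) = -22148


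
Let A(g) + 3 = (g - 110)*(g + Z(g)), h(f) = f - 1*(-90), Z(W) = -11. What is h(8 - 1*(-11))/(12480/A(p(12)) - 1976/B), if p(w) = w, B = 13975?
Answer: -11834675/13431352 ≈ -0.88112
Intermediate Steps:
h(f) = 90 + f (h(f) = f + 90 = 90 + f)
A(g) = -3 + (-110 + g)*(-11 + g) (A(g) = -3 + (g - 110)*(g - 11) = -3 + (-110 + g)*(-11 + g))
h(8 - 1*(-11))/(12480/A(p(12)) - 1976/B) = (90 + (8 - 1*(-11)))/(12480/(1207 + 12² - 121*12) - 1976/13975) = (90 + (8 + 11))/(12480/(1207 + 144 - 1452) - 1976*1/13975) = (90 + 19)/(12480/(-101) - 152/1075) = 109/(12480*(-1/101) - 152/1075) = 109/(-12480/101 - 152/1075) = 109/(-13431352/108575) = 109*(-108575/13431352) = -11834675/13431352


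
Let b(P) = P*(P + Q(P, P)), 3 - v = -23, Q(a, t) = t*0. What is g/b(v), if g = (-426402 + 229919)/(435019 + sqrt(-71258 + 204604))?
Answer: -6574910629/9840552644780 + 196483*sqrt(133346)/127927184382140 ≈ -0.00066758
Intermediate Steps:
Q(a, t) = 0
v = 26 (v = 3 - 1*(-23) = 3 + 23 = 26)
b(P) = P**2 (b(P) = P*(P + 0) = P*P = P**2)
g = -196483/(435019 + sqrt(133346)) ≈ -0.45129
g/b(v) = (-85473838177/189241397015 + 196483*sqrt(133346)/189241397015)/(26**2) = (-85473838177/189241397015 + 196483*sqrt(133346)/189241397015)/676 = (-85473838177/189241397015 + 196483*sqrt(133346)/189241397015)*(1/676) = -6574910629/9840552644780 + 196483*sqrt(133346)/127927184382140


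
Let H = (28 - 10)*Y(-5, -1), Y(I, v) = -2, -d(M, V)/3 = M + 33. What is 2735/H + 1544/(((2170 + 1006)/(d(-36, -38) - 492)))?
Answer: -4441679/14292 ≈ -310.78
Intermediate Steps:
d(M, V) = -99 - 3*M (d(M, V) = -3*(M + 33) = -3*(33 + M) = -99 - 3*M)
H = -36 (H = (28 - 10)*(-2) = 18*(-2) = -36)
2735/H + 1544/(((2170 + 1006)/(d(-36, -38) - 492))) = 2735/(-36) + 1544/(((2170 + 1006)/((-99 - 3*(-36)) - 492))) = 2735*(-1/36) + 1544/((3176/((-99 + 108) - 492))) = -2735/36 + 1544/((3176/(9 - 492))) = -2735/36 + 1544/((3176/(-483))) = -2735/36 + 1544/((3176*(-1/483))) = -2735/36 + 1544/(-3176/483) = -2735/36 + 1544*(-483/3176) = -2735/36 - 93219/397 = -4441679/14292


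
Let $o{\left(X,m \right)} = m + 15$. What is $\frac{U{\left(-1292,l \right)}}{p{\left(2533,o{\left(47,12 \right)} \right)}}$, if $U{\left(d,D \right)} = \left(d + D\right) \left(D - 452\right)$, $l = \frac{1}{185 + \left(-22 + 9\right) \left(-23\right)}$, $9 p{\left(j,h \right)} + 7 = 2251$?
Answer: $\frac{410402735427}{175223488} \approx 2342.2$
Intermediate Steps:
$o{\left(X,m \right)} = 15 + m$
$p{\left(j,h \right)} = \frac{748}{3}$ ($p{\left(j,h \right)} = - \frac{7}{9} + \frac{1}{9} \cdot 2251 = - \frac{7}{9} + \frac{2251}{9} = \frac{748}{3}$)
$l = \frac{1}{484}$ ($l = \frac{1}{185 - -299} = \frac{1}{185 + 299} = \frac{1}{484} \approx 0.0020661$)
$U{\left(d,D \right)} = \left(-452 + D\right) \left(D + d\right)$ ($U{\left(d,D \right)} = \left(D + d\right) \left(D - 452\right) = \left(D + d\right) \left(-452 + D\right) = \left(-452 + D\right) \left(D + d\right)$)
$\frac{U{\left(-1292,l \right)}}{p{\left(2533,o{\left(47,12 \right)} \right)}} = \frac{\left(\frac{1}{484}\right)^{2} - \frac{113}{121} - -583984 + \frac{1}{484} \left(-1292\right)}{\frac{748}{3}} = \left(\frac{1}{234256} - \frac{113}{121} + 583984 - \frac{323}{121}\right) \frac{3}{748} = \frac{136800911809}{234256} \cdot \frac{3}{748} = \frac{410402735427}{175223488}$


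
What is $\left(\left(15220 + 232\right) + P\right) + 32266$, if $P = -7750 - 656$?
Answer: $39312$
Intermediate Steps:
$P = -8406$ ($P = -7750 - 656 = -8406$)
$\left(\left(15220 + 232\right) + P\right) + 32266 = \left(\left(15220 + 232\right) - 8406\right) + 32266 = \left(15452 - 8406\right) + 32266 = 7046 + 32266 = 39312$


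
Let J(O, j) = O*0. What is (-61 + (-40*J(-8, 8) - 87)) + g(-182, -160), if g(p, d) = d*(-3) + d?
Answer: 172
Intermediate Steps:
g(p, d) = -2*d (g(p, d) = -3*d + d = -2*d)
J(O, j) = 0
(-61 + (-40*J(-8, 8) - 87)) + g(-182, -160) = (-61 + (-40*0 - 87)) - 2*(-160) = (-61 + (0 - 87)) + 320 = (-61 - 87) + 320 = -148 + 320 = 172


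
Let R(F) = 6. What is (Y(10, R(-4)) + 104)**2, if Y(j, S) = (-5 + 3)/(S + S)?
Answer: 388129/36 ≈ 10781.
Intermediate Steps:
Y(j, S) = -1/S (Y(j, S) = -2*1/(2*S) = -1/S)
(Y(10, R(-4)) + 104)**2 = (-1/6 + 104)**2 = (623/6)**2 = 388129/36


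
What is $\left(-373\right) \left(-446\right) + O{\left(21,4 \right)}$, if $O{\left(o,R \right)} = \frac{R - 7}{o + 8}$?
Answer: $\frac{4824379}{29} \approx 1.6636 \cdot 10^{5}$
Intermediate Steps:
$O{\left(o,R \right)} = \frac{-7 + R}{8 + o}$
$\left(-373\right) \left(-446\right) + O{\left(21,4 \right)} = \left(-373\right) \left(-446\right) + \frac{-7 + 4}{8 + 21} = 166358 + \frac{1}{29} \left(-3\right) = 166358 - \frac{3}{29} = \frac{4824379}{29}$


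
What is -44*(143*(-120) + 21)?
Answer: 754116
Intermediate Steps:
-44*(143*(-120) + 21) = -44*(-17160 + 21) = -44*(-17139) = 754116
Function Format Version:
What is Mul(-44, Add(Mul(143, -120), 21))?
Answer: 754116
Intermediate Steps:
Mul(-44, Add(Mul(143, -120), 21)) = Mul(-44, Add(-17160, 21)) = Mul(-44, -17139) = 754116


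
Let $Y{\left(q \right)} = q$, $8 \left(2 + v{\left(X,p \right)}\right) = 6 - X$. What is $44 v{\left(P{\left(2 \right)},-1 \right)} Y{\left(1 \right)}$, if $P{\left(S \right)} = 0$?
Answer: $-55$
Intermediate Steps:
$v{\left(X,p \right)} = - \frac{5}{4} - \frac{X}{8}$ ($v{\left(X,p \right)} = -2 + \frac{6 - X}{8} = -2 - \left(- \frac{3}{4} + \frac{X}{8}\right) = - \frac{5}{4} - \frac{X}{8}$)
$44 v{\left(P{\left(2 \right)},-1 \right)} Y{\left(1 \right)} = 44 \left(- \frac{5}{4} - 0\right) 1 = 44 \left(- \frac{5}{4} + 0\right) 1 = 44 \left(- \frac{5}{4}\right) 1 = \left(-55\right) 1 = -55$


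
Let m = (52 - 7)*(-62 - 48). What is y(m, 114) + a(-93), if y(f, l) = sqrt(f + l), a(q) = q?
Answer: -93 + 2*I*sqrt(1209) ≈ -93.0 + 69.541*I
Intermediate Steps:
m = -4950 (m = 45*(-110) = -4950)
y(m, 114) + a(-93) = sqrt(-4950 + 114) - 93 = sqrt(-4836) - 93 = 2*I*sqrt(1209) - 93 = -93 + 2*I*sqrt(1209)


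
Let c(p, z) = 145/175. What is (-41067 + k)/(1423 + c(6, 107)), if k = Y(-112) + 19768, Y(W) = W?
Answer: -749385/49834 ≈ -15.038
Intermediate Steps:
k = 19656 (k = -112 + 19768 = 19656)
c(p, z) = 29/35 (c(p, z) = 145*(1/175) = 29/35)
(-41067 + k)/(1423 + c(6, 107)) = (-41067 + 19656)/(1423 + 29/35) = -21411/49834/35 = -21411*35/49834 = -749385/49834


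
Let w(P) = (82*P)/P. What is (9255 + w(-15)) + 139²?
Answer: 28658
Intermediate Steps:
w(P) = 82
(9255 + w(-15)) + 139² = (9255 + 82) + 139² = 9337 + 19321 = 28658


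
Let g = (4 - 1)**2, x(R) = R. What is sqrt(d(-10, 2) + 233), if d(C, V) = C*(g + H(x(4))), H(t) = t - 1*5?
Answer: 3*sqrt(17) ≈ 12.369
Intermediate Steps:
g = 9 (g = 3**2 = 9)
H(t) = -5 + t (H(t) = t - 5 = -5 + t)
d(C, V) = 8*C (d(C, V) = C*(9 + (-5 + 4)) = C*(9 - 1) = C*8 = 8*C)
sqrt(d(-10, 2) + 233) = sqrt(8*(-10) + 233) = sqrt(-80 + 233) = sqrt(153) = 3*sqrt(17)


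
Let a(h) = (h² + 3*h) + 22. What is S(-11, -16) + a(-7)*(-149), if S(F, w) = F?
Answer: -7461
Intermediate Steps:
a(h) = 22 + h² + 3*h
S(-11, -16) + a(-7)*(-149) = -11 + (22 + (-7)² + 3*(-7))*(-149) = -11 + (22 + 49 - 21)*(-149) = -11 + 50*(-149) = -11 - 7450 = -7461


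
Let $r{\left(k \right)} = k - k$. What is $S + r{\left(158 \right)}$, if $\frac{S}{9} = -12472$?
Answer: $-112248$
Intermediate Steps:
$S = -112248$ ($S = 9 \left(-12472\right) = -112248$)
$r{\left(k \right)} = 0$
$S + r{\left(158 \right)} = -112248 + 0 = -112248$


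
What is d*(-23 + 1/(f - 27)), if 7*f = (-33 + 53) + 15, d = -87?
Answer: 44109/22 ≈ 2005.0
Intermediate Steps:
f = 5 (f = ((-33 + 53) + 15)/7 = (20 + 15)/7 = (⅐)*35 = 5)
d*(-23 + 1/(f - 27)) = -87*(-23 + 1/(5 - 27)) = -87*(-23 + 1/(-22)) = -87*(-23 - 1/22) = -87*(-507/22) = 44109/22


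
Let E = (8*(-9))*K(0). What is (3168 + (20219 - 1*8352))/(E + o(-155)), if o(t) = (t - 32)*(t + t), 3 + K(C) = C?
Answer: 15035/58186 ≈ 0.25840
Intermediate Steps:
K(C) = -3 + C
o(t) = 2*t*(-32 + t) (o(t) = (-32 + t)*(2*t) = 2*t*(-32 + t))
E = 216 (E = (8*(-9))*(-3 + 0) = -72*(-3) = 216)
(3168 + (20219 - 1*8352))/(E + o(-155)) = (3168 + (20219 - 1*8352))/(216 + 2*(-155)*(-32 - 155)) = (3168 + (20219 - 8352))/(216 + 2*(-155)*(-187)) = (3168 + 11867)/(216 + 57970) = 15035/58186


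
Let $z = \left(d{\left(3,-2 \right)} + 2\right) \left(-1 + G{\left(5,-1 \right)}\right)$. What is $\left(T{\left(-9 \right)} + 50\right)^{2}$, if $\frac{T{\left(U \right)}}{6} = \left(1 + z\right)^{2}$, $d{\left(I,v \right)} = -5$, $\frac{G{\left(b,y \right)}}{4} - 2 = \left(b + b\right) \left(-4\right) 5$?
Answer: $1155078783602500$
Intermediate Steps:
$G{\left(b,y \right)} = 8 - 160 b$ ($G{\left(b,y \right)} = 8 + 4 \left(b + b\right) \left(-4\right) 5 = 8 + 4 \cdot 2 b \left(-4\right) 5 = 8 + 4 - 8 b 5 = 8 + 4 \left(- 40 b\right) = 8 - 160 b$)
$z = 2379$ ($z = \left(-5 + 2\right) \left(-1 + \left(8 - 800\right)\right) = - 3 \left(-1 + \left(8 - 800\right)\right) = - 3 \left(-1 - 792\right) = \left(-3\right) \left(-793\right) = 2379$)
$T{\left(U \right)} = 33986400$ ($T{\left(U \right)} = 6 \left(1 + 2379\right)^{2} = 6 \cdot 2380^{2} = 6 \cdot 5664400 = 33986400$)
$\left(T{\left(-9 \right)} + 50\right)^{2} = \left(33986400 + 50\right)^{2} = 33986450^{2} = 1155078783602500$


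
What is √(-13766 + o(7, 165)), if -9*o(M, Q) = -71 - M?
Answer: 2*I*√30954/3 ≈ 117.29*I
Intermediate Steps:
o(M, Q) = 71/9 + M/9 (o(M, Q) = -(-71 - M)/9 = 71/9 + M/9)
√(-13766 + o(7, 165)) = √(-13766 + (71/9 + (⅑)*7)) = √(-13766 + (71/9 + 7/9)) = √(-13766 + 26/3) = √(-41272/3) = 2*I*√30954/3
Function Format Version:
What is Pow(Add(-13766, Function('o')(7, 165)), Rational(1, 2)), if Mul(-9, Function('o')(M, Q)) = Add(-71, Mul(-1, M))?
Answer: Mul(Rational(2, 3), I, Pow(30954, Rational(1, 2))) ≈ Mul(117.29, I)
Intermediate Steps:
Function('o')(M, Q) = Add(Rational(71, 9), Mul(Rational(1, 9), M)) (Function('o')(M, Q) = Mul(Rational(-1, 9), Add(-71, Mul(-1, M))) = Add(Rational(71, 9), Mul(Rational(1, 9), M)))
Pow(Add(-13766, Function('o')(7, 165)), Rational(1, 2)) = Pow(Add(-13766, Add(Rational(71, 9), Mul(Rational(1, 9), 7))), Rational(1, 2)) = Pow(Add(-13766, Add(Rational(71, 9), Rational(7, 9))), Rational(1, 2)) = Pow(Add(-13766, Rational(26, 3)), Rational(1, 2)) = Pow(Rational(-41272, 3), Rational(1, 2)) = Mul(Rational(2, 3), I, Pow(30954, Rational(1, 2)))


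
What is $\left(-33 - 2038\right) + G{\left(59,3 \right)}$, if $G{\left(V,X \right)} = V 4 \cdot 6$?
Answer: $-655$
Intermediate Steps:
$G{\left(V,X \right)} = 24 V$ ($G{\left(V,X \right)} = 4 V 6 = 24 V$)
$\left(-33 - 2038\right) + G{\left(59,3 \right)} = \left(-33 - 2038\right) + 24 \cdot 59 = -2071 + 1416 = -655$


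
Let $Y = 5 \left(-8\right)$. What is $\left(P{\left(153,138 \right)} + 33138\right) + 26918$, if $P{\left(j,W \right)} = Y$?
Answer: $60016$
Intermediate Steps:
$Y = -40$
$P{\left(j,W \right)} = -40$
$\left(P{\left(153,138 \right)} + 33138\right) + 26918 = \left(-40 + 33138\right) + 26918 = 33098 + 26918 = 60016$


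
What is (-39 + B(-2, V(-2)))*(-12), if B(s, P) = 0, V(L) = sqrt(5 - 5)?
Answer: 468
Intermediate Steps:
V(L) = 0 (V(L) = sqrt(0) = 0)
(-39 + B(-2, V(-2)))*(-12) = (-39 + 0)*(-12) = -39*(-12) = 468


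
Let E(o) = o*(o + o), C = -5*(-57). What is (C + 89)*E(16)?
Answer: 191488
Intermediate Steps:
C = 285
E(o) = 2*o² (E(o) = o*(2*o) = 2*o²)
(C + 89)*E(16) = (285 + 89)*(2*16²) = 374*(2*256) = 374*512 = 191488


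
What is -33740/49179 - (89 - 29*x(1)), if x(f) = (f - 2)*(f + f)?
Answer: -7263053/49179 ≈ -147.69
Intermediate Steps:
x(f) = 2*f*(-2 + f) (x(f) = (-2 + f)*(2*f) = 2*f*(-2 + f))
-33740/49179 - (89 - 29*x(1)) = -33740/49179 - (89 - 58*(-2 + 1)) = -33740*1/49179 - (89 - 58*(-1)) = -33740/49179 - (89 - 29*(-2)) = -33740/49179 - (89 + 58) = -33740/49179 - 1*147 = -33740/49179 - 147 = -7263053/49179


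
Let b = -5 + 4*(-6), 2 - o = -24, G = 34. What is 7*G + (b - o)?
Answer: 183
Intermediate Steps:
o = 26 (o = 2 - 1*(-24) = 2 + 24 = 26)
b = -29 (b = -5 - 24 = -29)
7*G + (b - o) = 7*34 + (-29 - 1*26) = 238 + (-29 - 26) = 238 - 55 = 183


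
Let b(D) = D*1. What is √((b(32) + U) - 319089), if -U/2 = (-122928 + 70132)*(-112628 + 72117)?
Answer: I*√4277956569 ≈ 65406.0*I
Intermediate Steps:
b(D) = D
U = -4277637512 (U = -2*(-122928 + 70132)*(-112628 + 72117) = -(-105592)*(-40511) = -2*2138818756 = -4277637512)
√((b(32) + U) - 319089) = √((32 - 4277637512) - 319089) = √(-4277637480 - 319089) = √(-4277956569) = I*√4277956569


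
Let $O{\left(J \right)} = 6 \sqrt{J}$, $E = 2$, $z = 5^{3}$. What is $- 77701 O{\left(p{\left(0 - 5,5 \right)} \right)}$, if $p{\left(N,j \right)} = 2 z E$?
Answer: $- 4662060 \sqrt{5} \approx -1.0425 \cdot 10^{7}$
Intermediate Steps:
$z = 125$
$p{\left(N,j \right)} = 500$ ($p{\left(N,j \right)} = 2 \cdot 125 \cdot 2 = 250 \cdot 2 = 500$)
$- 77701 O{\left(p{\left(0 - 5,5 \right)} \right)} = - 77701 \cdot 6 \sqrt{500} = - 77701 \cdot 6 \cdot 10 \sqrt{5} = - 77701 \cdot 60 \sqrt{5} = - 4662060 \sqrt{5}$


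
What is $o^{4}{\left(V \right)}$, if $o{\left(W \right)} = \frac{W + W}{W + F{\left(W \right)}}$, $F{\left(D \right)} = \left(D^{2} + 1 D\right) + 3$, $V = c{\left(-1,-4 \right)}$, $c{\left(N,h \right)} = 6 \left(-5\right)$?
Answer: $\frac{160000}{6234839521} \approx 2.5662 \cdot 10^{-5}$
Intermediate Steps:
$c{\left(N,h \right)} = -30$
$V = -30$
$F{\left(D \right)} = 3 + D + D^{2}$ ($F{\left(D \right)} = \left(D^{2} + D\right) + 3 = \left(D + D^{2}\right) + 3 = 3 + D + D^{2}$)
$o{\left(W \right)} = \frac{2 W}{3 + W^{2} + 2 W}$ ($o{\left(W \right)} = \frac{W + W}{W + \left(3 + W + W^{2}\right)} = \frac{2 W}{3 + W^{2} + 2 W}$)
$o^{4}{\left(V \right)} = \left(2 \left(-30\right) \frac{1}{3 + \left(-30\right)^{2} + 2 \left(-30\right)}\right)^{4} = \left(2 \left(-30\right) \frac{1}{3 + 900 - 60}\right)^{4} = \left(2 \left(-30\right) \frac{1}{843}\right)^{4} = \left(- \frac{20}{281}\right)^{4} = \frac{160000}{6234839521}$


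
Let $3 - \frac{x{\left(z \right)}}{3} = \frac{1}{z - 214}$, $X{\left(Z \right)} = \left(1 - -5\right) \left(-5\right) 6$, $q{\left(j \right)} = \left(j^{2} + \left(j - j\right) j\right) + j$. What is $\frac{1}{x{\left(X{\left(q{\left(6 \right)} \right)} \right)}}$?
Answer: $\frac{394}{3549} \approx 0.11102$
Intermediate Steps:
$q{\left(j \right)} = j + j^{2}$ ($q{\left(j \right)} = \left(j^{2} + 0 j\right) + j = \left(j^{2} + 0\right) + j = j^{2} + j = j + j^{2}$)
$X{\left(Z \right)} = -180$ ($X{\left(Z \right)} = \left(1 + 5\right) \left(-5\right) 6 = 6 \left(-5\right) 6 = \left(-30\right) 6 = -180$)
$x{\left(z \right)} = 9 - \frac{3}{-214 + z}$ ($x{\left(z \right)} = 9 - \frac{3}{z - 214} = 9 - \frac{3}{-214 + z}$)
$\frac{1}{x{\left(X{\left(q{\left(6 \right)} \right)} \right)}} = \frac{1}{3 \frac{1}{-214 - 180} \left(-643 + 3 \left(-180\right)\right)} = \frac{1}{3 \frac{1}{-394} \left(-643 - 540\right)} = \frac{1}{3 \left(- \frac{1}{394}\right) \left(-1183\right)} = \frac{1}{\frac{3549}{394}} = \frac{394}{3549}$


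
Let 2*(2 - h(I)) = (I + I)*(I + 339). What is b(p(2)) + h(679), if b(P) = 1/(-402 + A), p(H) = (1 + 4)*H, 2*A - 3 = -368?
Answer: -808036182/1169 ≈ -6.9122e+5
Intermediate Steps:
A = -365/2 (A = 3/2 + (½)*(-368) = 3/2 - 184 = -365/2 ≈ -182.50)
p(H) = 5*H
h(I) = 2 - I*(339 + I) (h(I) = 2 - (I + I)*(I + 339)/2 = 2 - 2*I*(339 + I)/2 = 2 - I*(339 + I))
b(P) = -2/1169 (b(P) = 1/(-402 - 365/2) = 1/(-1169/2) = -2/1169)
b(p(2)) + h(679) = -2/1169 + (2 - 1*679² - 339*679) = -2/1169 + (2 - 1*461041 - 230181) = -2/1169 + (2 - 461041 - 230181) = -2/1169 - 691220 = -808036182/1169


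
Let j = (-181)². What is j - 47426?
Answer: -14665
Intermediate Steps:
j = 32761
j - 47426 = 32761 - 47426 = -14665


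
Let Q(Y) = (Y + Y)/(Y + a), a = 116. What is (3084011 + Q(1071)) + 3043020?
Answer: 7272787939/1187 ≈ 6.1270e+6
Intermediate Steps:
Q(Y) = 2*Y/(116 + Y) (Q(Y) = (Y + Y)/(Y + 116) = (2*Y)/(116 + Y) = 2*Y/(116 + Y))
(3084011 + Q(1071)) + 3043020 = (3084011 + 2*1071/(116 + 1071)) + 3043020 = (3084011 + 2*1071/1187) + 3043020 = (3084011 + 2*1071*(1/1187)) + 3043020 = (3084011 + 2142/1187) + 3043020 = 3660723199/1187 + 3043020 = 7272787939/1187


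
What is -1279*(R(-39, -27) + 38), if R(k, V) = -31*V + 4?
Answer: -1124241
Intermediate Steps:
R(k, V) = 4 - 31*V
-1279*(R(-39, -27) + 38) = -1279*((4 - 31*(-27)) + 38) = -1279*((4 + 837) + 38) = -1279*(841 + 38) = -1279*879 = -1124241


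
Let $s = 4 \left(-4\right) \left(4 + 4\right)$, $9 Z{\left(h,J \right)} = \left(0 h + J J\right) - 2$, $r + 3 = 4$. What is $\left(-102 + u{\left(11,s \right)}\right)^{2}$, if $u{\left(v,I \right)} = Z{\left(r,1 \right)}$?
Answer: $\frac{844561}{81} \approx 10427.0$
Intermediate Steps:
$r = 1$ ($r = -3 + 4 = 1$)
$Z{\left(h,J \right)} = - \frac{2}{9} + \frac{J^{2}}{9}$ ($Z{\left(h,J \right)} = \frac{\left(0 h + J J\right) - 2}{9} = \frac{\left(0 + J^{2}\right) - 2}{9} = \frac{J^{2} - 2}{9} = \frac{-2 + J^{2}}{9} = - \frac{2}{9} + \frac{J^{2}}{9}$)
$s = -128$ ($s = \left(-16\right) 8 = -128$)
$u{\left(v,I \right)} = - \frac{1}{9}$ ($u{\left(v,I \right)} = - \frac{2}{9} + \frac{1^{2}}{9} = - \frac{2}{9} + \frac{1}{9} \cdot 1 = - \frac{2}{9} + \frac{1}{9} = - \frac{1}{9}$)
$\left(-102 + u{\left(11,s \right)}\right)^{2} = \left(-102 - \frac{1}{9}\right)^{2} = \left(- \frac{919}{9}\right)^{2} = \frac{844561}{81}$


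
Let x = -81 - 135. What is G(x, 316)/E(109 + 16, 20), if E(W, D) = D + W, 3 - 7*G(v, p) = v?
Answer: 219/1015 ≈ 0.21576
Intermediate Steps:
x = -216
G(v, p) = 3/7 - v/7
G(x, 316)/E(109 + 16, 20) = (3/7 - ⅐*(-216))/(20 + (109 + 16)) = (3/7 + 216/7)/(20 + 125) = (219/7)/145 = (219/7)*(1/145) = 219/1015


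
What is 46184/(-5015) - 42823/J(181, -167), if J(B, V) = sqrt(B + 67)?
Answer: -46184/5015 - 42823*sqrt(62)/124 ≈ -2728.5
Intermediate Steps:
J(B, V) = sqrt(67 + B)
46184/(-5015) - 42823/J(181, -167) = 46184/(-5015) - 42823/sqrt(67 + 181) = 46184*(-1/5015) - 42823*sqrt(62)/124 = -46184/5015 - 42823*sqrt(62)/124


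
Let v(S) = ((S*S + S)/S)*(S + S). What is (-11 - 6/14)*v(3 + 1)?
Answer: -3200/7 ≈ -457.14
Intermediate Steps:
v(S) = 2*S + 2*S**2 (v(S) = ((S**2 + S)/S)*(2*S) = ((S + S**2)/S)*(2*S) = 2*S + 2*S**2)
(-11 - 6/14)*v(3 + 1) = (-11 - 6/14)*(2*(3 + 1)*(1 + (3 + 1))) = (-11 - 6*1/14)*(2*4*(1 + 4)) = (-11 - 3/7)*(2*4*5) = -80/7*40 = -3200/7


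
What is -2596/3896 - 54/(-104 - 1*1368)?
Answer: -225683/358432 ≈ -0.62964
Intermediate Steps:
-2596/3896 - 54/(-104 - 1*1368) = -2596*1/3896 - 54/(-104 - 1368) = -649/974 - 54/(-1472) = -649/974 - 54*(-1/1472) = -649/974 + 27/736 = -225683/358432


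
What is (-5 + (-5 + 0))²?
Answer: 100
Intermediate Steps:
(-5 + (-5 + 0))² = (-5 - 5)² = (-10)² = 100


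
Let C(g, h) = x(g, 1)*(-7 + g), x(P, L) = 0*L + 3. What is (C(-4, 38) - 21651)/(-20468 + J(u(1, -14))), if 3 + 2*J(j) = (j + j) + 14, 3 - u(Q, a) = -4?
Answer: 1112/1049 ≈ 1.0601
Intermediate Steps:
u(Q, a) = 7 (u(Q, a) = 3 - 1*(-4) = 3 + 4 = 7)
J(j) = 11/2 + j (J(j) = -3/2 + ((j + j) + 14)/2 = -3/2 + (2*j + 14)/2 = -3/2 + (14 + 2*j)/2 = -3/2 + (7 + j) = 11/2 + j)
x(P, L) = 3 (x(P, L) = 0 + 3 = 3)
C(g, h) = -21 + 3*g (C(g, h) = 3*(-7 + g) = -21 + 3*g)
(C(-4, 38) - 21651)/(-20468 + J(u(1, -14))) = ((-21 + 3*(-4)) - 21651)/(-20468 + (11/2 + 7)) = ((-21 - 12) - 21651)/(-20468 + 25/2) = (-33 - 21651)/(-40911/2) = -21684*(-2/40911) = 1112/1049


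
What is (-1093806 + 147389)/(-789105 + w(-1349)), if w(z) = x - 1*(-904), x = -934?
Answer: 946417/789135 ≈ 1.1993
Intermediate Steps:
w(z) = -30 (w(z) = -934 - 1*(-904) = -934 + 904 = -30)
(-1093806 + 147389)/(-789105 + w(-1349)) = (-1093806 + 147389)/(-789105 - 30) = -946417/(-789135) = -946417*(-1/789135) = 946417/789135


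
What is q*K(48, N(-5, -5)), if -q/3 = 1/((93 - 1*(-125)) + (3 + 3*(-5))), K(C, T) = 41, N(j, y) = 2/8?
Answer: -123/206 ≈ -0.59709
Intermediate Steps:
N(j, y) = 1/4 (N(j, y) = 2*(1/8) = 1/4)
q = -3/206 (q = -3/((93 - 1*(-125)) + (3 + 3*(-5))) = -3/((93 + 125) + (3 - 15)) = -3/(218 - 12) = -3/206 ≈ -0.014563)
q*K(48, N(-5, -5)) = -3/206*41 = -123/206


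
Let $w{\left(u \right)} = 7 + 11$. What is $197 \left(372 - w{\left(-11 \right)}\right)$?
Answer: $69738$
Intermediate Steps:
$w{\left(u \right)} = 18$
$197 \left(372 - w{\left(-11 \right)}\right) = 197 \left(372 - 18\right) = 197 \cdot 354 = 69738$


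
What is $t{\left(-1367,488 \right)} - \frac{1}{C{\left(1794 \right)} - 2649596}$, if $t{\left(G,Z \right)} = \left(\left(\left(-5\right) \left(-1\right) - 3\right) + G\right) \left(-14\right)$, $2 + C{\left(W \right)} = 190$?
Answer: $\frac{50630186881}{2649408} \approx 19110.0$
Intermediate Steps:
$C{\left(W \right)} = 188$ ($C{\left(W \right)} = -2 + 190 = 188$)
$t{\left(G,Z \right)} = -28 - 14 G$ ($t{\left(G,Z \right)} = \left(\left(5 - 3\right) + G\right) \left(-14\right) = \left(2 + G\right) \left(-14\right) = -28 - 14 G$)
$t{\left(-1367,488 \right)} - \frac{1}{C{\left(1794 \right)} - 2649596} = \left(-28 - -19138\right) - \frac{1}{188 - 2649596} = \left(-28 + 19138\right) - \frac{1}{-2649408} = 19110 - - \frac{1}{2649408} = 19110 + \frac{1}{2649408} = \frac{50630186881}{2649408}$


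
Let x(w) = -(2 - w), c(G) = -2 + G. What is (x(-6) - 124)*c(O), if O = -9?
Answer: 1452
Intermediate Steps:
x(w) = -2 + w
(x(-6) - 124)*c(O) = ((-2 - 6) - 124)*(-2 - 9) = (-8 - 124)*(-11) = -132*(-11) = 1452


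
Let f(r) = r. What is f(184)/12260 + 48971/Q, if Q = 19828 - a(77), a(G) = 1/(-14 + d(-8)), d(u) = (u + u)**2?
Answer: 7308797016/2941403875 ≈ 2.4848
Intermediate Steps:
d(u) = 4*u**2 (d(u) = (2*u)**2 = 4*u**2)
a(G) = 1/242 (a(G) = 1/(-14 + 4*(-8)**2) = 1/(-14 + 4*64) = 1/(-14 + 256) = 1/242)
Q = 4798375/242 (Q = 19828 - 1*1/242 = 19828 - 1/242 = 4798375/242 ≈ 19828.)
f(184)/12260 + 48971/Q = 184/12260 + 48971/(4798375/242) = 184*(1/12260) + 48971*(242/4798375) = 46/3065 + 11850982/4798375 = 7308797016/2941403875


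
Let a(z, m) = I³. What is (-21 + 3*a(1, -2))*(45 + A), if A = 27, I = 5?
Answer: 25488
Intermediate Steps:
a(z, m) = 125 (a(z, m) = 5³ = 125)
(-21 + 3*a(1, -2))*(45 + A) = (-21 + 3*125)*(45 + 27) = (-21 + 375)*72 = 354*72 = 25488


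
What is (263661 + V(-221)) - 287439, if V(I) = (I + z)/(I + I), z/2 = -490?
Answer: -10508675/442 ≈ -23775.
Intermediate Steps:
z = -980 (z = 2*(-490) = -980)
V(I) = (-980 + I)/(2*I) (V(I) = (I - 980)/(I + I) = (-980 + I)/((2*I)) = (-980 + I)*(1/(2*I)) = (-980 + I)/(2*I))
(263661 + V(-221)) - 287439 = (263661 + (½)*(-980 - 221)/(-221)) - 287439 = (263661 + (½)*(-1/221)*(-1201)) - 287439 = (263661 + 1201/442) - 287439 = 116539363/442 - 287439 = -10508675/442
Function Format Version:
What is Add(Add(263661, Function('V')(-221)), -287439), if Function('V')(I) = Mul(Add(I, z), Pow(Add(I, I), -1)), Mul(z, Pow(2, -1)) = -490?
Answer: Rational(-10508675, 442) ≈ -23775.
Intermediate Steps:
z = -980 (z = Mul(2, -490) = -980)
Function('V')(I) = Mul(Rational(1, 2), Pow(I, -1), Add(-980, I)) (Function('V')(I) = Mul(Add(I, -980), Pow(Add(I, I), -1)) = Mul(Add(-980, I), Pow(Mul(2, I), -1)) = Mul(Add(-980, I), Mul(Rational(1, 2), Pow(I, -1))) = Mul(Rational(1, 2), Pow(I, -1), Add(-980, I)))
Add(Add(263661, Function('V')(-221)), -287439) = Add(Add(263661, Mul(Rational(1, 2), Pow(-221, -1), Add(-980, -221))), -287439) = Add(Add(263661, Mul(Rational(1, 2), Rational(-1, 221), -1201)), -287439) = Add(Add(263661, Rational(1201, 442)), -287439) = Add(Rational(116539363, 442), -287439) = Rational(-10508675, 442)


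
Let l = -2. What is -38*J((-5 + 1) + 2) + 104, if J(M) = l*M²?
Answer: 408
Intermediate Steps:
J(M) = -2*M²
-38*J((-5 + 1) + 2) + 104 = -(-76)*((-5 + 1) + 2)² + 104 = -(-76)*(-4 + 2)² + 104 = -(-76)*(-2)² + 104 = -(-76)*4 + 104 = -38*(-8) + 104 = 304 + 104 = 408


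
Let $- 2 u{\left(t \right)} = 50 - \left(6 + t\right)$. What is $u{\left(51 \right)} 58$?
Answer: $203$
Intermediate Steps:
$u{\left(t \right)} = -22 + \frac{t}{2}$ ($u{\left(t \right)} = - \frac{50 - \left(6 + t\right)}{2} = - \frac{44 - t}{2} = -22 + \frac{t}{2}$)
$u{\left(51 \right)} 58 = \left(-22 + \frac{1}{2} \cdot 51\right) 58 = \left(-22 + \frac{51}{2}\right) 58 = \frac{7}{2} \cdot 58 = 203$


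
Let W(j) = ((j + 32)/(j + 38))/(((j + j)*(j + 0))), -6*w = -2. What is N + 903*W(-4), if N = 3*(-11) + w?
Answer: -7693/816 ≈ -9.4277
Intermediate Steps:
w = ⅓ (w = -⅙*(-2) = ⅓ ≈ 0.33333)
W(j) = (32 + j)/(2*j²*(38 + j)) (W(j) = ((32 + j)/(38 + j))/(((2*j)*j)) = ((32 + j)/(38 + j))/((2*j²)) = ((32 + j)/(38 + j))*(1/(2*j²)) = (32 + j)/(2*j²*(38 + j)))
N = -98/3 (N = 3*(-11) + ⅓ = -33 + ⅓ = -98/3 ≈ -32.667)
N + 903*W(-4) = -98/3 + 903*((½)*(32 - 4)/((-4)²*(38 - 4))) = -98/3 + 903*((½)*(1/16)*28/34) = -98/3 + 903*((½)*(1/16)*(1/34)*28) = -98/3 + 903*(7/272) = -98/3 + 6321/272 = -7693/816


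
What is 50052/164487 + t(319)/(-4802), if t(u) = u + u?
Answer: 22567833/131644429 ≈ 0.17143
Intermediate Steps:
t(u) = 2*u
50052/164487 + t(319)/(-4802) = 50052/164487 + (2*319)/(-4802) = 50052*(1/164487) + 638*(-1/4802) = 16684/54829 - 319/2401 = 22567833/131644429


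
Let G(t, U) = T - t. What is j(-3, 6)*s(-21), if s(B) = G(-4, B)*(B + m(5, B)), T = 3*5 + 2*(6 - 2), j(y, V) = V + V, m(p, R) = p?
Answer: -5184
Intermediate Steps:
j(y, V) = 2*V
T = 23 (T = 15 + 2*4 = 15 + 8 = 23)
G(t, U) = 23 - t
s(B) = 135 + 27*B (s(B) = (23 - 1*(-4))*(B + 5) = (23 + 4)*(5 + B) = 27*(5 + B) = 135 + 27*B)
j(-3, 6)*s(-21) = (2*6)*(135 + 27*(-21)) = 12*(135 - 567) = 12*(-432) = -5184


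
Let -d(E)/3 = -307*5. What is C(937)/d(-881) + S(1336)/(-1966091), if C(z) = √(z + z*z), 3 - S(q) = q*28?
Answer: 37405/1966091 + √878906/4605 ≈ 0.22261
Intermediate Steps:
S(q) = 3 - 28*q (S(q) = 3 - q*28 = 3 - 28*q)
C(z) = √(z + z²)
d(E) = 4605 (d(E) = -(-921)*5 = -3*(-1535) = 4605)
C(937)/d(-881) + S(1336)/(-1966091) = √(937*(1 + 937))/4605 + (3 - 28*1336)/(-1966091) = √(937*938)*(1/4605) + (3 - 37408)*(-1/1966091) = √878906*(1/4605) - 37405*(-1/1966091) = √878906/4605 + 37405/1966091 = 37405/1966091 + √878906/4605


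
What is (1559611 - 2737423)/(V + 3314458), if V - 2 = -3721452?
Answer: 98151/33916 ≈ 2.8939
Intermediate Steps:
V = -3721450 (V = 2 - 3721452 = -3721450)
(1559611 - 2737423)/(V + 3314458) = (1559611 - 2737423)/(-3721450 + 3314458) = -1177812/(-406992) = -1177812*(-1/406992) = 98151/33916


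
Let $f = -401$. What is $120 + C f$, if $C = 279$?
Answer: $-111759$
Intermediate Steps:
$120 + C f = 120 + 279 \left(-401\right) = 120 - 111879 = -111759$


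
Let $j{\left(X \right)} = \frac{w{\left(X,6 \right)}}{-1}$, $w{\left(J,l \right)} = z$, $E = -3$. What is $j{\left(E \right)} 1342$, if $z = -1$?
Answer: $1342$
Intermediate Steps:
$w{\left(J,l \right)} = -1$
$j{\left(X \right)} = 1$ ($j{\left(X \right)} = - \frac{1}{-1} = \left(-1\right) \left(-1\right) = 1$)
$j{\left(E \right)} 1342 = 1 \cdot 1342 = 1342$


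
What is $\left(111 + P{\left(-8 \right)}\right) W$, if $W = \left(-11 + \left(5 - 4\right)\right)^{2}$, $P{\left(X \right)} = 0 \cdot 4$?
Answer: $11100$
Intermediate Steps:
$P{\left(X \right)} = 0$
$W = 100$ ($W = \left(-11 + 1\right)^{2} = \left(-10\right)^{2} = 100$)
$\left(111 + P{\left(-8 \right)}\right) W = \left(111 + 0\right) 100 = 111 \cdot 100 = 11100$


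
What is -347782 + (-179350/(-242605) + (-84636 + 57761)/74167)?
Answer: -1251546774840059/3598657007 ≈ -3.4778e+5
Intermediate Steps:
-347782 + (-179350/(-242605) + (-84636 + 57761)/74167) = -347782 + (-179350*(-1/242605) - 26875*1/74167) = -347782 + (35870/48521 - 26875/74167) = -347782 + 1356368415/3598657007 = -1251546774840059/3598657007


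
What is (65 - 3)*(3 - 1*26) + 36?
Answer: -1390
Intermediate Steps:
(65 - 3)*(3 - 1*26) + 36 = 62*(3 - 26) + 36 = 62*(-23) + 36 = -1426 + 36 = -1390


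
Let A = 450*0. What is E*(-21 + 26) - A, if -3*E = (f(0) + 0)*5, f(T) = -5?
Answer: 125/3 ≈ 41.667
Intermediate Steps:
A = 0
E = 25/3 (E = -(-5 + 0)*5/3 = -(-5)*5/3 = -1/3*(-25) = 25/3 ≈ 8.3333)
E*(-21 + 26) - A = 25*(-21 + 26)/3 - 1*0 = (25/3)*5 + 0 = 125/3 + 0 = 125/3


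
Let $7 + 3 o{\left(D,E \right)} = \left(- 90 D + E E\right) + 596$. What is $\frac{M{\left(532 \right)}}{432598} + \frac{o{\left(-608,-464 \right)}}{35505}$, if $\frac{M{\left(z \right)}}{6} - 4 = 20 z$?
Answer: $\frac{12386565575}{4607817597} \approx 2.6882$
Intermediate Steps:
$o{\left(D,E \right)} = \frac{589}{3} - 30 D + \frac{E^{2}}{3}$ ($o{\left(D,E \right)} = - \frac{7}{3} + \frac{\left(- 90 D + E E\right) + 596}{3} = - \frac{7}{3} + \frac{\left(- 90 D + E^{2}\right) + 596}{3} = - \frac{7}{3} + \frac{\left(E^{2} - 90 D\right) + 596}{3} = - \frac{7}{3} + \frac{596 + E^{2} - 90 D}{3} = - \frac{7}{3} + \left(\frac{596}{3} - 30 D + \frac{E^{2}}{3}\right) = \frac{589}{3} - 30 D + \frac{E^{2}}{3}$)
$M{\left(z \right)} = 24 + 120 z$ ($M{\left(z \right)} = 24 + 6 \cdot 20 z = 24 + 120 z$)
$\frac{M{\left(532 \right)}}{432598} + \frac{o{\left(-608,-464 \right)}}{35505} = \frac{24 + 120 \cdot 532}{432598} + \frac{\frac{589}{3} - -18240 + \frac{\left(-464\right)^{2}}{3}}{35505} = \left(24 + 63840\right) \frac{1}{432598} + \left(\frac{589}{3} + 18240 + \frac{1}{3} \cdot 215296\right) \frac{1}{35505} = 63864 \cdot \frac{1}{432598} + \left(\frac{589}{3} + 18240 + \frac{215296}{3}\right) \frac{1}{35505} = \frac{31932}{216299} + \frac{270605}{3} \cdot \frac{1}{35505} = \frac{31932}{216299} + \frac{54121}{21303} = \frac{12386565575}{4607817597}$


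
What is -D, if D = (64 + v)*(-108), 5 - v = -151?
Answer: 23760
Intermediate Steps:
v = 156 (v = 5 - 1*(-151) = 5 + 151 = 156)
D = -23760 (D = (64 + 156)*(-108) = 220*(-108) = -23760)
-D = -1*(-23760) = 23760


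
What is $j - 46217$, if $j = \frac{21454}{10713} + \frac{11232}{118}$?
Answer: $- \frac{29150810545}{632067} \approx -46120.0$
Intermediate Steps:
$j = \frac{61429994}{632067}$ ($j = 21454 \cdot \frac{1}{10713} + 11232 \cdot \frac{1}{118} = \frac{21454}{10713} + \frac{5616}{59} = \frac{61429994}{632067} \approx 97.189$)
$j - 46217 = \frac{61429994}{632067} - 46217 = - \frac{29150810545}{632067}$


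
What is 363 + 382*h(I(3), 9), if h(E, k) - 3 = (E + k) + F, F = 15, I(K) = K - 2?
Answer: 11059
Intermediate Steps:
I(K) = -2 + K
h(E, k) = 18 + E + k (h(E, k) = 3 + ((E + k) + 15) = 3 + (15 + E + k) = 18 + E + k)
363 + 382*h(I(3), 9) = 363 + 382*(18 + (-2 + 3) + 9) = 363 + 382*(18 + 1 + 9) = 363 + 382*28 = 363 + 10696 = 11059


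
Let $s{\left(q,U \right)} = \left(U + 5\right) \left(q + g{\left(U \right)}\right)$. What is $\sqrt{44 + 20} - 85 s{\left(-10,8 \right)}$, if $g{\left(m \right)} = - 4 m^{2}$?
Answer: $293938$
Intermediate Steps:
$s{\left(q,U \right)} = \left(5 + U\right) \left(q - 4 U^{2}\right)$ ($s{\left(q,U \right)} = \left(U + 5\right) \left(q - 4 U^{2}\right) = \left(5 + U\right) \left(q - 4 U^{2}\right)$)
$\sqrt{44 + 20} - 85 s{\left(-10,8 \right)} = \sqrt{44 + 20} - 85 \left(- 20 \cdot 8^{2} - 4 \cdot 8^{3} + 5 \left(-10\right) + 8 \left(-10\right)\right) = \sqrt{64} - 85 \left(\left(-20\right) 64 - 2048 - 50 - 80\right) = 8 - 85 \left(-1280 - 2048 - 50 - 80\right) = 8 - -293930 = 8 + 293930 = 293938$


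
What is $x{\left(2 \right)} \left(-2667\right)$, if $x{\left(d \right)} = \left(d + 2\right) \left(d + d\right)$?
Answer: $-42672$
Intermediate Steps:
$x{\left(d \right)} = 2 d \left(2 + d\right)$ ($x{\left(d \right)} = \left(2 + d\right) 2 d = 2 d \left(2 + d\right)$)
$x{\left(2 \right)} \left(-2667\right) = 2 \cdot 2 \left(2 + 2\right) \left(-2667\right) = 2 \cdot 2 \cdot 4 \left(-2667\right) = 16 \left(-2667\right) = -42672$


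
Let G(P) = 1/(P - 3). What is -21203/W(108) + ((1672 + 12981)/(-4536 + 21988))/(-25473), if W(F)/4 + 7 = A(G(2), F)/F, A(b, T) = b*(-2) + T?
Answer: 127249582351519/143591199108 ≈ 886.19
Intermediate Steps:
G(P) = 1/(-3 + P)
A(b, T) = T - 2*b (A(b, T) = -2*b + T = T - 2*b)
W(F) = -28 + 4*(2 + F)/F (W(F) = -28 + 4*((F - 2/(-3 + 2))/F) = -28 + 4*((F - 2/(-1))/F) = -28 + 4*((F - 2*(-1))/F) = -28 + 4*((F + 2)/F) = -28 + 4*((2 + F)/F) = -28 + 4*(2 + F)/F)
-21203/W(108) + ((1672 + 12981)/(-4536 + 21988))/(-25473) = -21203/(-24 + 8/108) + ((1672 + 12981)/(-4536 + 21988))/(-25473) = -21203/(-24 + 8*(1/108)) + (14653/17452)*(-1/25473) = -21203/(-24 + 2/27) + (14653*(1/17452))*(-1/25473) = -21203/(-646/27) + (14653/17452)*(-1/25473) = -21203*(-27/646) - 14653/444554796 = 572481/646 - 14653/444554796 = 127249582351519/143591199108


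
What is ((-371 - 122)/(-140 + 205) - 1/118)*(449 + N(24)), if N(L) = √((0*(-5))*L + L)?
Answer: -26149311/7670 - 58239*√6/3835 ≈ -3446.5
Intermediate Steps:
N(L) = √L (N(L) = √(0*L + L) = √(0 + L) = √L)
((-371 - 122)/(-140 + 205) - 1/118)*(449 + N(24)) = ((-371 - 122)/(-140 + 205) - 1/118)*(449 + √24) = (-493/65 - 1*1/118)*(449 + 2*√6) = (-493*1/65 - 1/118)*(449 + 2*√6) = (-493/65 - 1/118)*(449 + 2*√6) = -58239*(449 + 2*√6)/7670 = -26149311/7670 - 58239*√6/3835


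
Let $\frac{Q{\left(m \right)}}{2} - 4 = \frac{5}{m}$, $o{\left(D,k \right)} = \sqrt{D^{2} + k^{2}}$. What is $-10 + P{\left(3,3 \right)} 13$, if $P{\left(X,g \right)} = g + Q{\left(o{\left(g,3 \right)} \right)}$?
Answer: $133 + \frac{65 \sqrt{2}}{3} \approx 163.64$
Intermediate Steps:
$Q{\left(m \right)} = 8 + \frac{10}{m}$ ($Q{\left(m \right)} = 8 + 2 \frac{5}{m} = 8 + \frac{10}{m}$)
$P{\left(X,g \right)} = 8 + g + \frac{10}{\sqrt{9 + g^{2}}}$ ($P{\left(X,g \right)} = g + \left(8 + \frac{10}{\sqrt{g^{2} + 3^{2}}}\right) = g + \left(8 + \frac{10}{\sqrt{g^{2} + 9}}\right) = g + \left(8 + \frac{10}{\sqrt{9 + g^{2}}}\right) = 8 + g + \frac{10}{\sqrt{9 + g^{2}}}$)
$-10 + P{\left(3,3 \right)} 13 = -10 + \left(8 + 3 + \frac{10}{\sqrt{9 + 3^{2}}}\right) 13 = -10 + \left(8 + 3 + \frac{10}{\sqrt{9 + 9}}\right) 13 = -10 + \left(8 + 3 + \frac{10}{3 \sqrt{2}}\right) 13 = -10 + \left(8 + 3 + 10 \frac{\sqrt{2}}{6}\right) 13 = -10 + \left(8 + 3 + \frac{5 \sqrt{2}}{3}\right) 13 = -10 + \left(11 + \frac{5 \sqrt{2}}{3}\right) 13 = -10 + \left(143 + \frac{65 \sqrt{2}}{3}\right) = 133 + \frac{65 \sqrt{2}}{3}$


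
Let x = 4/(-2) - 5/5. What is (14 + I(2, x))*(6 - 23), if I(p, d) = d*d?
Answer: -391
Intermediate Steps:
x = -3 (x = 4*(-½) - 5*⅕ = -2 - 1 = -3)
I(p, d) = d²
(14 + I(2, x))*(6 - 23) = (14 + (-3)²)*(6 - 23) = (14 + 9)*(-17) = 23*(-17) = -391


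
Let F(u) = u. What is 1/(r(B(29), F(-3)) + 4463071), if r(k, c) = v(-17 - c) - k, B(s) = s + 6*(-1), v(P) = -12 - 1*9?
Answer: 1/4463027 ≈ 2.2406e-7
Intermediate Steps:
v(P) = -21 (v(P) = -12 - 9 = -21)
B(s) = -6 + s (B(s) = s - 6 = -6 + s)
r(k, c) = -21 - k
1/(r(B(29), F(-3)) + 4463071) = 1/((-21 - (-6 + 29)) + 4463071) = 1/((-21 - 1*23) + 4463071) = 1/((-21 - 23) + 4463071) = 1/(-44 + 4463071) = 1/4463027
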